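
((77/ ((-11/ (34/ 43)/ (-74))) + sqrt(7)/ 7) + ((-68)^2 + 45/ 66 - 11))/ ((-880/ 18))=-42768063/ 416240 - 9* sqrt(7)/ 3080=-102.76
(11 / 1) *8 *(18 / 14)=792 / 7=113.14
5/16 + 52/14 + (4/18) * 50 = 15259/1008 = 15.14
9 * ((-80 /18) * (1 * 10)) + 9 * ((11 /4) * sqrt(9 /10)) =-400 + 297 * sqrt(10) /40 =-376.52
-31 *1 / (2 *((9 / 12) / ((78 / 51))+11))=-1.35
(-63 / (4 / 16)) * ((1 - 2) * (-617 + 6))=-153972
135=135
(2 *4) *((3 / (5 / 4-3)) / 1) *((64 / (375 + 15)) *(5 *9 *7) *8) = -5671.38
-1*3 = -3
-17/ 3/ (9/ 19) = -323/ 27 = -11.96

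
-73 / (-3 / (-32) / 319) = -745184 / 3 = -248394.67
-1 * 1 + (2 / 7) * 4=1 / 7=0.14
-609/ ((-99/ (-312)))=-21112/ 11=-1919.27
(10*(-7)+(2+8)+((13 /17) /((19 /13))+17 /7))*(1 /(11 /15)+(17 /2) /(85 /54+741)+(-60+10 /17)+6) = 4575458628884 /1541285263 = 2968.60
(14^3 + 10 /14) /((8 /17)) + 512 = 355293 /56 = 6344.52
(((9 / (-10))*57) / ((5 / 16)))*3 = -12312 / 25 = -492.48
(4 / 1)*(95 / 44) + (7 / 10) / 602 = 81711 / 9460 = 8.64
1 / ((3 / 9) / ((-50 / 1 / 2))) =-75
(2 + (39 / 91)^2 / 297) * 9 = 9705 / 539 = 18.01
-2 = -2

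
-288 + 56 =-232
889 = 889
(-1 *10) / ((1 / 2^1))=-20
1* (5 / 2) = 5 / 2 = 2.50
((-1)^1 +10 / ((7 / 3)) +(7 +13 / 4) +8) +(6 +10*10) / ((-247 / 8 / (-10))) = 386381 / 6916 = 55.87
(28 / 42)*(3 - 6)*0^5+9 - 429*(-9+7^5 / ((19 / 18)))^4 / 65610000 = -874330959064896285 / 2085136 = -419316034572.76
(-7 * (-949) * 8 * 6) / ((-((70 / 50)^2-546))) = 1138800 / 1943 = 586.10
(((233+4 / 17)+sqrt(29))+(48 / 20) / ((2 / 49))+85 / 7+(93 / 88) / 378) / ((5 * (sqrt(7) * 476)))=sqrt(7) * (942480 * sqrt(29)+286684459) / 15701716800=0.05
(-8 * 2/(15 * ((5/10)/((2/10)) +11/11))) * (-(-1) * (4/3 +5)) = -608/315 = -1.93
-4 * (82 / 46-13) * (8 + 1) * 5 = 46440 / 23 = 2019.13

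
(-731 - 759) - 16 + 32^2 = -482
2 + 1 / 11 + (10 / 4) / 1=101 / 22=4.59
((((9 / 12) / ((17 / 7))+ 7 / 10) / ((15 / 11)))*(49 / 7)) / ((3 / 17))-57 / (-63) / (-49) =9053273 / 308700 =29.33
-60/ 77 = -0.78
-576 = -576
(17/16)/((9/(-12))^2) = 17/9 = 1.89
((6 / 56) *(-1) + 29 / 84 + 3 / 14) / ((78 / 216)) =114 / 91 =1.25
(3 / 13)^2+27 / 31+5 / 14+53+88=10435769 / 73346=142.28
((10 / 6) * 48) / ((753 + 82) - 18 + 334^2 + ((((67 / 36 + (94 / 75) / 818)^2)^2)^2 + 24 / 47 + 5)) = 1267401989438540154207913124901600000000000000000 / 1782654768352858951822018111425825231475261656625007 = 0.00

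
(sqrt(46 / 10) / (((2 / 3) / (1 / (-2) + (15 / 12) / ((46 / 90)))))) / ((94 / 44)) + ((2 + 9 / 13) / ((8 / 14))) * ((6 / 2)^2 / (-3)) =-735 / 52 + 5907 * sqrt(115) / 21620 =-11.20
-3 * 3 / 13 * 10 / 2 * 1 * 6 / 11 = -270 / 143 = -1.89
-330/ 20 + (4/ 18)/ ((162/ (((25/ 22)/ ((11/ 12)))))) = -970199/ 58806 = -16.50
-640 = -640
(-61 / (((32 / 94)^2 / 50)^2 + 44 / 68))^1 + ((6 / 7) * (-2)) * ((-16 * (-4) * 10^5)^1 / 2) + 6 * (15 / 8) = -5485797.31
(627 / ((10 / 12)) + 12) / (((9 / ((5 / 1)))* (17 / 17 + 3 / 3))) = 212.33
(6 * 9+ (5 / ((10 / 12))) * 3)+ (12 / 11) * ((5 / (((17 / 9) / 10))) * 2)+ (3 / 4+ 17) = 110333 / 748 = 147.50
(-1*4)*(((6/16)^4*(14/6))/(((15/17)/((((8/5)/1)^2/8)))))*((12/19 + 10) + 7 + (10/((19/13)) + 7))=-2.11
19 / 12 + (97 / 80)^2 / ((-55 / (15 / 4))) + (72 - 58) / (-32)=883319 / 844800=1.05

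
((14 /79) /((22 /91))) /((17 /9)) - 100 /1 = -1471567 /14773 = -99.61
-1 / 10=-0.10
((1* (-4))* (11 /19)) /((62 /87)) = -1914 /589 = -3.25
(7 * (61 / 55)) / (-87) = -427 / 4785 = -0.09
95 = 95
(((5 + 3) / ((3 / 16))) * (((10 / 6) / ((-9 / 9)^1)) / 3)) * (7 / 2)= -2240 / 27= -82.96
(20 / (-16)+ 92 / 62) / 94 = 0.00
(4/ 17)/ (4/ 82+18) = 41/ 3145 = 0.01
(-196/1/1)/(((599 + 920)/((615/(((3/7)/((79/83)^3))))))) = -159.66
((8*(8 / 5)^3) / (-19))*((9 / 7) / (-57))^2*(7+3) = -73728 / 8402275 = -0.01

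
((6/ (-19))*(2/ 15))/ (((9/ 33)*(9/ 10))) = -88/ 513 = -0.17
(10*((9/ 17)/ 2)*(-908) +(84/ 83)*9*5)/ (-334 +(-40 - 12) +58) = 415890/ 57851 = 7.19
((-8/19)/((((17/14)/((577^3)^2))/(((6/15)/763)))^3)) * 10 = -51459385221103352384491929621646673563243789586400256/3022176801575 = -17027258363668671026034540000000000000000.00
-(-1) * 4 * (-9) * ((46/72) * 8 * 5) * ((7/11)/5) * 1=-1288/11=-117.09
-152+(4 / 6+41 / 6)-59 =-407 / 2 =-203.50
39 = 39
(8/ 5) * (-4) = -32/ 5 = -6.40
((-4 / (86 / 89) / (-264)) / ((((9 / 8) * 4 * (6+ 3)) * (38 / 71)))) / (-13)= -6319 / 113559732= -0.00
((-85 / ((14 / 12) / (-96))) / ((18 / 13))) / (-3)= -35360 / 21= -1683.81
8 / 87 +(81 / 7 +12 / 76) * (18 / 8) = 306434 / 11571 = 26.48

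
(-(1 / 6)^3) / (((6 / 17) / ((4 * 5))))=-85 / 324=-0.26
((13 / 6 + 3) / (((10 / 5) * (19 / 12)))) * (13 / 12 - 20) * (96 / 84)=-14074 / 399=-35.27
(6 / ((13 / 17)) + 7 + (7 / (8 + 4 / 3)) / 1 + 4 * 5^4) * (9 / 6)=392433 / 104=3773.39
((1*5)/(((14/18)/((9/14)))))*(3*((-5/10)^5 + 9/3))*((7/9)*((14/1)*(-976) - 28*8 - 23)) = -178408575/448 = -398233.43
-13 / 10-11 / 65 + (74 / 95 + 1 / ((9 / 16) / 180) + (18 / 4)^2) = 339.56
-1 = -1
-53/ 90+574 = 51607/ 90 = 573.41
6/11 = 0.55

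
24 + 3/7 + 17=290/7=41.43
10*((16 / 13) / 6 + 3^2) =3590 / 39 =92.05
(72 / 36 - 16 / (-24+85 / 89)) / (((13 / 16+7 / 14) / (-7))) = -14.37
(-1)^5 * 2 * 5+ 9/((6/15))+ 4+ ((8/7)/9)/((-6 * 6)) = 18707/1134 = 16.50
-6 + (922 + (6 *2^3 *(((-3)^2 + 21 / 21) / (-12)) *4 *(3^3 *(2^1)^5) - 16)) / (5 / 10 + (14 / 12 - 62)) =2270.25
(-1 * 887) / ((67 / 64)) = -847.28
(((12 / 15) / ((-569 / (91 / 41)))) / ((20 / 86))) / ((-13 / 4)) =2408 / 583225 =0.00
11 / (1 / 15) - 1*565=-400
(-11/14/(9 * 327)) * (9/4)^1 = -11/18312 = -0.00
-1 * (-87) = 87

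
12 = 12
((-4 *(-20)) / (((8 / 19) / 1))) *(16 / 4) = 760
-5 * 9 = -45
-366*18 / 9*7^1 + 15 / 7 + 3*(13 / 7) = -5116.29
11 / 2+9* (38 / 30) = 169 / 10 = 16.90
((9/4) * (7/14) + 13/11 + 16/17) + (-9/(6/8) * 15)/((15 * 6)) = 1867/1496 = 1.25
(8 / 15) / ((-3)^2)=8 / 135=0.06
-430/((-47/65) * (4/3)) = 41925/94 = 446.01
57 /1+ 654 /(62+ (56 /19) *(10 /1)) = 64.15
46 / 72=0.64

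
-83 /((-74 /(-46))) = -1909 /37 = -51.59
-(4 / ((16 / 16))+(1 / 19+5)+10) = -362 / 19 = -19.05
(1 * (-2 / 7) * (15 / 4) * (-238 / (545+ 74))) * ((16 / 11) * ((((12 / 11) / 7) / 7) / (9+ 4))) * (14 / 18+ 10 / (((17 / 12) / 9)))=3148480 / 47710663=0.07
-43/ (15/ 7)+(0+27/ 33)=-3176/ 165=-19.25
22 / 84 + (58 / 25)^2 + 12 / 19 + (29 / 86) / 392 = 7538306701 / 1200990000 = 6.28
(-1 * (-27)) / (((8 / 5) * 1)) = 135 / 8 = 16.88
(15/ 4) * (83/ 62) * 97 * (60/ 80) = 362295/ 992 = 365.22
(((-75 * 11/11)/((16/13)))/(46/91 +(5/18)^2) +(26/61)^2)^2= 712641802867209220681/65378519550679696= 10900.24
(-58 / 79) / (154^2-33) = -58 / 1870957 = -0.00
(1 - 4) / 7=-3 / 7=-0.43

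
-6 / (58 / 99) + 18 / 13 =-3339 / 377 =-8.86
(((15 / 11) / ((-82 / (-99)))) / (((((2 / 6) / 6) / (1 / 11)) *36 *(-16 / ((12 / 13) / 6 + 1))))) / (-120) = 135 / 3001856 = 0.00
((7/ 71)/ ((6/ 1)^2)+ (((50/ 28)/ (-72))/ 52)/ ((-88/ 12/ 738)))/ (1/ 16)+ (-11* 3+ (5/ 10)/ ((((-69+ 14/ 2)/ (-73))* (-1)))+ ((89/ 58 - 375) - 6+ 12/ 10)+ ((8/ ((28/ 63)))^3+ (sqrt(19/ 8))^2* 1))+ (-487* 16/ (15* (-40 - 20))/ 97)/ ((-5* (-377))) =100835010553665781/ 18592813239000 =5423.33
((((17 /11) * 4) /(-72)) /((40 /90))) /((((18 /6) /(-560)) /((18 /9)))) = 2380 /33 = 72.12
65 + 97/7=552/7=78.86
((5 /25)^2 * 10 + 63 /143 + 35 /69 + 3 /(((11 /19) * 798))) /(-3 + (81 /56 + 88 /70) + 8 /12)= 3741604 /1022879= 3.66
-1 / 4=-0.25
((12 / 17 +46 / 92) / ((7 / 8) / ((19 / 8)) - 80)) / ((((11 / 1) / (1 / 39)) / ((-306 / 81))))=779 / 5841693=0.00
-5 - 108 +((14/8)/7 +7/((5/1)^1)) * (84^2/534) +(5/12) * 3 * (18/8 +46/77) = -48046931/548240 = -87.64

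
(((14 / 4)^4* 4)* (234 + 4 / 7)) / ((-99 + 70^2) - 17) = 29.43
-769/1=-769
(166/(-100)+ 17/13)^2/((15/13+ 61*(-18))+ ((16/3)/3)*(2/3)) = -1415907/12498752500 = -0.00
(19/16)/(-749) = -19/11984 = -0.00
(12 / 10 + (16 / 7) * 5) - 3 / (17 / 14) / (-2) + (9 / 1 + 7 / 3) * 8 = 186587 / 1785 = 104.53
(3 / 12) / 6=1 / 24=0.04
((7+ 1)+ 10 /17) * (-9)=-1314 /17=-77.29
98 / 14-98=-91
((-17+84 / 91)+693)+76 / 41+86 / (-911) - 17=321288459 / 485563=661.68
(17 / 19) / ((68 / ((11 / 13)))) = 0.01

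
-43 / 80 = -0.54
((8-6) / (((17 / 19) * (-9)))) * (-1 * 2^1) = 76 / 153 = 0.50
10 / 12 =5 / 6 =0.83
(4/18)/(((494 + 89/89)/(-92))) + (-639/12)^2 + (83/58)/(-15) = 5861165371/2067120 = 2835.43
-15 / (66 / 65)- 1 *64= -1733 / 22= -78.77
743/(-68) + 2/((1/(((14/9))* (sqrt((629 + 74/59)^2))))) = 1949.86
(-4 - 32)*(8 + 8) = -576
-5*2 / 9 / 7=-10 / 63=-0.16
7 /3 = 2.33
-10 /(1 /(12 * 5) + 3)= -600 /181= -3.31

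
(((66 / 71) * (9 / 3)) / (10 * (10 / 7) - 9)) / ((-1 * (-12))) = 231 / 5254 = 0.04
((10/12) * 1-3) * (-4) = 26/3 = 8.67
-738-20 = -758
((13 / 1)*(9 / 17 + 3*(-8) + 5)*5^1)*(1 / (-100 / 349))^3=86759948509 / 1700000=51035.26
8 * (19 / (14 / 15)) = 1140 / 7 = 162.86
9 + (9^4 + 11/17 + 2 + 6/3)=111769/17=6574.65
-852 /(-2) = 426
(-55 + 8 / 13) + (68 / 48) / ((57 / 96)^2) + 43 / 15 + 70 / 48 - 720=-431403733 / 563160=-766.04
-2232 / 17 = -131.29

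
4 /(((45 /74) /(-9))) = -296 /5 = -59.20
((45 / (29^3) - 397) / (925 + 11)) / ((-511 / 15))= 0.01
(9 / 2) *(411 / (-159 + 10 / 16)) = -14796 / 1267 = -11.68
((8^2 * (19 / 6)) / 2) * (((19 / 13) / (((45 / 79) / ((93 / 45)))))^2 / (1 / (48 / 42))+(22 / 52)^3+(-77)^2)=12698245611929726 / 21021170625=604069.39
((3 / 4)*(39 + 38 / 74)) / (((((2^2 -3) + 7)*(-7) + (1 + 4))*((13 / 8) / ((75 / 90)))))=-430 / 1443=-0.30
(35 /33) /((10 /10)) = 35 /33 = 1.06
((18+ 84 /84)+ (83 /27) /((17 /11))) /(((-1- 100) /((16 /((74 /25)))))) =-1926800 /1715283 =-1.12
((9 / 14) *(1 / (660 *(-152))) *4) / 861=-1 / 33590480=-0.00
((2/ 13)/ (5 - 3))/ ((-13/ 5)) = -5/ 169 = -0.03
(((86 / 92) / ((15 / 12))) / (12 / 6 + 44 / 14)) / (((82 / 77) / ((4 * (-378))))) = -206.45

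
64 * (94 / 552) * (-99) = -24816 / 23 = -1078.96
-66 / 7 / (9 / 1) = -22 / 21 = -1.05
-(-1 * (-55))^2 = -3025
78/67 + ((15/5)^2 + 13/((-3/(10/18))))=14032/1809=7.76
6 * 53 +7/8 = 2551/8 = 318.88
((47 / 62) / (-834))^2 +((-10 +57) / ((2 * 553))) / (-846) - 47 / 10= -3860739771783 / 821425359440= -4.70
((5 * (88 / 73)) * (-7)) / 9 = -4.69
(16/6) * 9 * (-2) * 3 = -144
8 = 8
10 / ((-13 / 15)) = -150 / 13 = -11.54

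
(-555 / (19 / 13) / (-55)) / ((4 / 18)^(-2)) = 0.34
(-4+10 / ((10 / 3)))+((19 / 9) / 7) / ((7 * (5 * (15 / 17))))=-32752 / 33075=-0.99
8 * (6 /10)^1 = 24 /5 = 4.80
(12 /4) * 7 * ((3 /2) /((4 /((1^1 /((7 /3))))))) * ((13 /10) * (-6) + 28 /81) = -25.16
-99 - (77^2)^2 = -35153140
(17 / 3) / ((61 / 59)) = 1003 / 183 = 5.48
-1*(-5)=5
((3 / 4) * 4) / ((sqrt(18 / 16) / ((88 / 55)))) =4.53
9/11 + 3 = 42/11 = 3.82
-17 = -17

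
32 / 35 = 0.91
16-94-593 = -671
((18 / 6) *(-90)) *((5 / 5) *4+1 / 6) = -1125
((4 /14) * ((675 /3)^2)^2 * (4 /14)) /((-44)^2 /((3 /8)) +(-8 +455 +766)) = 30754687500 /937223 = 32814.70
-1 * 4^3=-64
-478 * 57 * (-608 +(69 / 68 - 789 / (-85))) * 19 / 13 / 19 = 2768452437 / 2210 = 1252693.41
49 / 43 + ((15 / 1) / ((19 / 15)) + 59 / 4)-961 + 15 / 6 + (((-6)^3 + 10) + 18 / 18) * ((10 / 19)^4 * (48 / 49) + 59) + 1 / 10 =-71618037843311 / 5491726940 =-13041.08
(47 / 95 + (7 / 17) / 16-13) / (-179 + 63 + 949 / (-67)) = 21605557 / 225350640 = 0.10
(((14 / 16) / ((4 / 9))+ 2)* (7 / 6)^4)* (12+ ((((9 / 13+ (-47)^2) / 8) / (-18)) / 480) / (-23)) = 37815717973061 / 428548423680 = 88.24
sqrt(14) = 3.74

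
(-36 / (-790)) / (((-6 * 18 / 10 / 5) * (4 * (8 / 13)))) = -65 / 7584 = -0.01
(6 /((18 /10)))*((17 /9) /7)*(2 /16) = 0.11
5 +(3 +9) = 17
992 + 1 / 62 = 992.02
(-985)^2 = 970225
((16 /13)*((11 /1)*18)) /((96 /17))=561 /13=43.15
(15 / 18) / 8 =5 / 48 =0.10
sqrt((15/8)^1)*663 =907.85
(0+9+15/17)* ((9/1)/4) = 378/17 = 22.24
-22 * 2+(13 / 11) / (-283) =-136985 / 3113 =-44.00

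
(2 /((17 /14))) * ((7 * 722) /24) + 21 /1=18760 /51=367.84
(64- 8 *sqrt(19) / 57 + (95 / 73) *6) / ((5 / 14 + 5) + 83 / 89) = 6531532 / 572101- 9968 *sqrt(19) / 446709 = 11.32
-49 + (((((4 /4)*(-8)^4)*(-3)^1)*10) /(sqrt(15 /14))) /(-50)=2325.27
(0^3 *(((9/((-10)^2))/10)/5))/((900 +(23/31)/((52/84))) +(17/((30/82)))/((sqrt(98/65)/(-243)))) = 0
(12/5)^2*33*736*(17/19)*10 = 118914048/95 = 1251726.82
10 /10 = 1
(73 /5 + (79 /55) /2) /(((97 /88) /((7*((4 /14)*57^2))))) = 90302.10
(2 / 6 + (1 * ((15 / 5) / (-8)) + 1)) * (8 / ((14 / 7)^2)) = 23 / 12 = 1.92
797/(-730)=-797/730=-1.09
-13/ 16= -0.81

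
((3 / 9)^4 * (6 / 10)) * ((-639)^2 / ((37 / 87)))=1315701 / 185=7111.90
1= 1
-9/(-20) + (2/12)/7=199/420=0.47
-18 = -18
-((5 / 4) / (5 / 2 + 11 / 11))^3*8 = -125 / 343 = -0.36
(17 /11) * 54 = 918 /11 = 83.45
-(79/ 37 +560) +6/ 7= -145371/ 259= -561.28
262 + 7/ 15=3937/ 15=262.47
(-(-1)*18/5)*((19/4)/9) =19/10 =1.90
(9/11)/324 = 1/396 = 0.00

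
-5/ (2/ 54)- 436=-571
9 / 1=9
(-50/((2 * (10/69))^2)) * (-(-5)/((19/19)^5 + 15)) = -185.98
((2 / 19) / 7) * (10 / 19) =20 / 2527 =0.01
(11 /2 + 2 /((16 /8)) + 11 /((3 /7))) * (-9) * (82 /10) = -23739 /10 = -2373.90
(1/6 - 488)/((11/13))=-38051/66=-576.53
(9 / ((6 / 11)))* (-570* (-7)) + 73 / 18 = 1185103 / 18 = 65839.06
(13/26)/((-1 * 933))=-1/1866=-0.00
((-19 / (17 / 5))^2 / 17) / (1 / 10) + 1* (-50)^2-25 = 12249925 / 4913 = 2493.37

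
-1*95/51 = -95/51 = -1.86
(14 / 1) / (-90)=-7 / 45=-0.16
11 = 11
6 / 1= 6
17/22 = 0.77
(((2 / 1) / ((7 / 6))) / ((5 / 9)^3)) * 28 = 34992 / 125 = 279.94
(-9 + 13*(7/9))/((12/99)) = 55/6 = 9.17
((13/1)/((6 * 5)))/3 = 13/90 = 0.14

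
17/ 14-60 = -823/ 14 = -58.79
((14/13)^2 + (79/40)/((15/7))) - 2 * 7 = -1208543/101400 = -11.92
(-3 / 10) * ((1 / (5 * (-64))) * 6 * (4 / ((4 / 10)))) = 9 / 160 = 0.06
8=8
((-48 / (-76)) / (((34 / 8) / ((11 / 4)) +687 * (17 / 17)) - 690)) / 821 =-33 / 62396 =-0.00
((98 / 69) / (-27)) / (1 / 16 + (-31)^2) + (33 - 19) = 401061346 / 28647351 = 14.00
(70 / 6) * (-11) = -128.33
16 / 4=4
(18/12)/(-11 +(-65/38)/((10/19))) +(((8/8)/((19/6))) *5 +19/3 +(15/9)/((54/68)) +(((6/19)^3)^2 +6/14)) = 275695507820/26675014527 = 10.34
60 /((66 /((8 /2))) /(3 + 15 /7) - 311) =-1440 /7387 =-0.19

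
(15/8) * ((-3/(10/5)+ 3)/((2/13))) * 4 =585/8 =73.12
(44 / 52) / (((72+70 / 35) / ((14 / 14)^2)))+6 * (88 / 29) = 508255 / 27898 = 18.22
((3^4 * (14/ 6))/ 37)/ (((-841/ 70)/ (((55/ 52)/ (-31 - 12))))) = 363825/ 34788806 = 0.01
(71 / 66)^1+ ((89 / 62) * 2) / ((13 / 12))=99101 / 26598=3.73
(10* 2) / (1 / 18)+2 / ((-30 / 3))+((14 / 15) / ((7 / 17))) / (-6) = 16174 / 45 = 359.42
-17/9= -1.89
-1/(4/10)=-5/2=-2.50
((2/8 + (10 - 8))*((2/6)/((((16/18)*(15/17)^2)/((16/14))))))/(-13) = -867/9100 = -0.10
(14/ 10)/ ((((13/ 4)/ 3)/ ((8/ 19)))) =0.54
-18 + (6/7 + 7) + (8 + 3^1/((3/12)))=69/7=9.86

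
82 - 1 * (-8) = 90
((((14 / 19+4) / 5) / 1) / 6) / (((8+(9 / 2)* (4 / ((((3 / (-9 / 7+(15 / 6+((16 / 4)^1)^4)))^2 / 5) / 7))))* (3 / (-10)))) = -140 / 1231886223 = -0.00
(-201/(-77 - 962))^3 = 8120601/1121622319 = 0.01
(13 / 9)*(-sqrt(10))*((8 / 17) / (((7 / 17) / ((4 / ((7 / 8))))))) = -3328*sqrt(10) / 441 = -23.86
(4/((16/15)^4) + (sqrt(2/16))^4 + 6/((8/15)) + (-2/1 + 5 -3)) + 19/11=2898507/180224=16.08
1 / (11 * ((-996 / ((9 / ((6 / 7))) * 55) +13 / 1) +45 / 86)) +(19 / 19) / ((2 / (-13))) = -5072443 / 781302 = -6.49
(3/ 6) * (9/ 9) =1/ 2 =0.50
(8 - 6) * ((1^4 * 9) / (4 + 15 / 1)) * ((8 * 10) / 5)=288 / 19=15.16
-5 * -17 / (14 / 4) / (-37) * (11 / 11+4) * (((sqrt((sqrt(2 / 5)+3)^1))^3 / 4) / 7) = -17 * sqrt(5) * (sqrt(10)+15)^(3 / 2) / 3626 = -0.81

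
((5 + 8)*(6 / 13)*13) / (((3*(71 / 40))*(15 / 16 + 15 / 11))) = 36608 / 5751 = 6.37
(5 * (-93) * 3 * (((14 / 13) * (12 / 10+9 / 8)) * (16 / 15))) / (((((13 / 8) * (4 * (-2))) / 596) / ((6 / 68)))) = 216501768 / 14365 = 15071.48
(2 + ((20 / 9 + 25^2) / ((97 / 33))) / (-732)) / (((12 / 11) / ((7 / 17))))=28022533 / 43454448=0.64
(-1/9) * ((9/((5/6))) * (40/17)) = -48/17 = -2.82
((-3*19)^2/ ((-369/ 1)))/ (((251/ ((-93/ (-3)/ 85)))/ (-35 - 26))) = 682651/ 874735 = 0.78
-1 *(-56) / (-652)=-14 / 163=-0.09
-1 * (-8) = 8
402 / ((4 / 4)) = 402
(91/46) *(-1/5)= -91/230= -0.40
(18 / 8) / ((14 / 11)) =99 / 56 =1.77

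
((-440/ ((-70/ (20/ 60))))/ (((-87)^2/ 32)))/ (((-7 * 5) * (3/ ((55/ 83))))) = -15488/ 277048107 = -0.00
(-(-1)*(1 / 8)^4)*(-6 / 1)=-3 / 2048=-0.00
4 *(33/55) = 12/5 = 2.40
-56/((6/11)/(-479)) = 147532/3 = 49177.33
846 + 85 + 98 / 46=21462 / 23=933.13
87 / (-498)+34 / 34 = 137 / 166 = 0.83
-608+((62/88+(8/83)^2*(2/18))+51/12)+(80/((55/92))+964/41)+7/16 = -445.28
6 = 6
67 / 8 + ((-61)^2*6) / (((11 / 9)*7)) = 1612631 / 616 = 2617.91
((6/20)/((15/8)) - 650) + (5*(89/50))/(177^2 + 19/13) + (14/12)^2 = -118855233823/183283200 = -648.48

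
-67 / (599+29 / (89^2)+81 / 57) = -10083433 / 90363319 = -0.11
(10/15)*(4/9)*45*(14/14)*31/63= 1240/189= 6.56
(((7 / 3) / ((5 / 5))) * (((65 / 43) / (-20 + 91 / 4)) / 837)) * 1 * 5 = 0.01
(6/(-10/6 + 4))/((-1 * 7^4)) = -18/16807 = -0.00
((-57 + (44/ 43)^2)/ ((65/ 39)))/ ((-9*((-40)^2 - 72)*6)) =103457/ 254274480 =0.00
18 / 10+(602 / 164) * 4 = 3379 / 205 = 16.48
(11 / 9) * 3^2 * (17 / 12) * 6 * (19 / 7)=3553 / 14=253.79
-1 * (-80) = 80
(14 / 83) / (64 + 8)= 7 / 2988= 0.00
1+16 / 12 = 7 / 3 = 2.33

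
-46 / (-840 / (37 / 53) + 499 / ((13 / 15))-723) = 11063 / 324789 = 0.03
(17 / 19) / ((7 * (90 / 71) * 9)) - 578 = -62266733 / 107730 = -577.99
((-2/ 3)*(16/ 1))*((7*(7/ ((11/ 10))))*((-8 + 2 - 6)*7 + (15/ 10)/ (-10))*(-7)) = -279888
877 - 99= 778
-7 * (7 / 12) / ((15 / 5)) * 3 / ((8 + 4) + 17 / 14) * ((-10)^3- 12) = 173558 / 555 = 312.72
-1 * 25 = -25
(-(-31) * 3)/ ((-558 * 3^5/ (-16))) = 0.01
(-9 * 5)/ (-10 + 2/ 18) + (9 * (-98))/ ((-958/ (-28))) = -904977/ 42631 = -21.23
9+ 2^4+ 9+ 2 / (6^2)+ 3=667 / 18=37.06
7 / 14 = 1 / 2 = 0.50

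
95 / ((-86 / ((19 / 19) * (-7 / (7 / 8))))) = 380 / 43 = 8.84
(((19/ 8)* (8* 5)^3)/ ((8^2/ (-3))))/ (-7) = 7125/ 7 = 1017.86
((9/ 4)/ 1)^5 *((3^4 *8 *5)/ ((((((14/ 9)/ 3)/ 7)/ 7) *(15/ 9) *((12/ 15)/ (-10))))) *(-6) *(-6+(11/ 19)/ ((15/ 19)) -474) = -97480806339735/ 256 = -380784399764.59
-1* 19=-19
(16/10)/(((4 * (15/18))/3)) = 36/25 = 1.44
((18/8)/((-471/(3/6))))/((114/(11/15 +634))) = -9521/715920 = -0.01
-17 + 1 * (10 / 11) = -177 / 11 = -16.09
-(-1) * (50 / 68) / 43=25 / 1462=0.02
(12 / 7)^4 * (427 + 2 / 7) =62021376 / 16807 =3690.21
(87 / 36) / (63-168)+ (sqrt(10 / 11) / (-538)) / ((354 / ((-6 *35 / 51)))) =-29 / 1260+ 35 *sqrt(110) / 17807262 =-0.02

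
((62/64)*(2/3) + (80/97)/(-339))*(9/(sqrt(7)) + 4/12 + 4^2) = 1015533*sqrt(7)/1227632 + 5529013/526128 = 12.70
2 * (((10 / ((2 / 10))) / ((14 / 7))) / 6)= 25 / 3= 8.33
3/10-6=-57/10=-5.70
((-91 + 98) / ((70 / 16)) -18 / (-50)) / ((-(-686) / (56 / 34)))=2 / 425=0.00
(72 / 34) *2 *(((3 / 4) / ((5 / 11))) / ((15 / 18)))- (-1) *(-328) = -135836 / 425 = -319.61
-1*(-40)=40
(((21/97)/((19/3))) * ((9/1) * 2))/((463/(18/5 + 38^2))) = 8207892/4266545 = 1.92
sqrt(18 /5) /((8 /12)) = 9 * sqrt(10) /10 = 2.85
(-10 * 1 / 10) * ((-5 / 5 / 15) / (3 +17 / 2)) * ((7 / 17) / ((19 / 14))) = 196 / 111435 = 0.00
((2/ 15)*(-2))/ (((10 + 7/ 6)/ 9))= -72/ 335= -0.21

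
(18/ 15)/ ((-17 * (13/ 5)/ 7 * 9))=-14/ 663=-0.02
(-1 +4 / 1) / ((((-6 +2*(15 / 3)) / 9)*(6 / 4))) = 9 / 2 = 4.50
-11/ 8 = -1.38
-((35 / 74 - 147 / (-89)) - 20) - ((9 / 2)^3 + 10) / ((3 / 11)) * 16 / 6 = -57549271 / 59274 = -970.90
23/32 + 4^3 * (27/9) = 6167/32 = 192.72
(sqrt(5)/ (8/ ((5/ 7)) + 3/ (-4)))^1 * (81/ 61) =1620 * sqrt(5)/ 12749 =0.28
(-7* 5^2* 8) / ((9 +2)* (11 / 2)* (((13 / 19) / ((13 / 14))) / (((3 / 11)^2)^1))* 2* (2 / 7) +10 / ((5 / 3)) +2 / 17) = -1017450 / 253343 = -4.02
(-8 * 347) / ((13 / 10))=-27760 / 13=-2135.38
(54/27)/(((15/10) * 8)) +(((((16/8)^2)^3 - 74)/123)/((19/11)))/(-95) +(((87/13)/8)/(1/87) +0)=336858247/4617912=72.95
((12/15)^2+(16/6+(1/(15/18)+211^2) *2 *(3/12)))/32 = 3339661/4800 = 695.76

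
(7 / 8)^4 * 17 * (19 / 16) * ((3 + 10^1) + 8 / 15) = 157431169 / 983040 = 160.15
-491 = -491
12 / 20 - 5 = -22 / 5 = -4.40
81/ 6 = 13.50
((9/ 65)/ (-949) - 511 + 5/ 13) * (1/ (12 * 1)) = -31497319/ 740220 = -42.55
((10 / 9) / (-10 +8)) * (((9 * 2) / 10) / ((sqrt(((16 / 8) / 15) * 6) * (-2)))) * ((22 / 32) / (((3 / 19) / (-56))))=-136.31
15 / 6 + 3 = 11 / 2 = 5.50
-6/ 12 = -1/ 2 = -0.50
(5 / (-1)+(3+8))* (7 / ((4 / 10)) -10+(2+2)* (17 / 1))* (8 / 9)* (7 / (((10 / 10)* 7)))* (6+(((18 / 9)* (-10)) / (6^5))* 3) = 2412.89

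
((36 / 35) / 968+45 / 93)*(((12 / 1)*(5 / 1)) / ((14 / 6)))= 2291922 / 183799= 12.47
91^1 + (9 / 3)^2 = 100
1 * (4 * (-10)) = -40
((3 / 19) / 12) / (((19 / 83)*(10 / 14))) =581 / 7220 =0.08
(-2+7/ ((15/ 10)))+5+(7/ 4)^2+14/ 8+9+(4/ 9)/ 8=3101/ 144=21.53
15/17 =0.88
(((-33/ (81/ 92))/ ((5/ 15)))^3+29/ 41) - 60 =-42495555047/ 29889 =-1421779.08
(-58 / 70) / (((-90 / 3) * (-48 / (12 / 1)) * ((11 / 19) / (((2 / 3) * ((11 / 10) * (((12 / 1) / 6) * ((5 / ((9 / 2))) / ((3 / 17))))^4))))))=-7363211360 / 33480783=-219.92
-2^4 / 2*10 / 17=-80 / 17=-4.71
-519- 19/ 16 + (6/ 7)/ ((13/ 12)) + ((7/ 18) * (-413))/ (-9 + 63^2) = -210582296/ 405405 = -519.44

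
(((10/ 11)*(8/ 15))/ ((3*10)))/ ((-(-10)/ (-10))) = -8/ 495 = -0.02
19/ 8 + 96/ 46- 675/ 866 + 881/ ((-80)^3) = 18768378121/ 5099008000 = 3.68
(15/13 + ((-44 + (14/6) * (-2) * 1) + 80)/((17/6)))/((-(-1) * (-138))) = -2699/30498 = -0.09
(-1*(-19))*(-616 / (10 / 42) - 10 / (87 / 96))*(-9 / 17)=64423224 / 2465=26135.18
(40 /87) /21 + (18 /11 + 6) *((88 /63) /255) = 9896 /155295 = 0.06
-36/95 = -0.38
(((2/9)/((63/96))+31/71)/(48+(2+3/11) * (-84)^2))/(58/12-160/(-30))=0.00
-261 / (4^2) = -261 / 16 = -16.31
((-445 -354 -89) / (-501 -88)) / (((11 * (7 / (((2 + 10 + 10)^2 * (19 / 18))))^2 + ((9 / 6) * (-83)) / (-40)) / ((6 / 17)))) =3593061120 / 21031101251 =0.17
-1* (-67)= 67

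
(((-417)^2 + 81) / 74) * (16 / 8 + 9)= 956835 / 37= 25860.41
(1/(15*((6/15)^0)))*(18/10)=0.12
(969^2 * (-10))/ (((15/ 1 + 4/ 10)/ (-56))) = 375584400/ 11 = 34144036.36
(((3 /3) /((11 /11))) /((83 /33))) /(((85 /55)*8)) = 363 /11288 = 0.03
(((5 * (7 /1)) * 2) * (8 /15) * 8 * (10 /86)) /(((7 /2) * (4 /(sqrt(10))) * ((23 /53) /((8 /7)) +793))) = 135680 * sqrt(10) /43394697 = 0.01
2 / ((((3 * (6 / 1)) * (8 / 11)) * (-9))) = -11 / 648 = -0.02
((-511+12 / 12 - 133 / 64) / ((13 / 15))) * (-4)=37815 / 16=2363.44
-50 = -50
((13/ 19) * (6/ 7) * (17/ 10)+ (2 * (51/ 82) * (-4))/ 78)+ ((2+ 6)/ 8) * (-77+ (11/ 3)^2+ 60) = -8365319/ 3190005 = -2.62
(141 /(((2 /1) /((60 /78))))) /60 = 47 /52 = 0.90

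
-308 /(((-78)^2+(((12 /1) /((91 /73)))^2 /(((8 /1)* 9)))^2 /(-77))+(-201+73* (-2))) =-1626323775076 /30292806853825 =-0.05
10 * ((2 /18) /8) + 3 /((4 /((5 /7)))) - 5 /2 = -115 /63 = -1.83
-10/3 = -3.33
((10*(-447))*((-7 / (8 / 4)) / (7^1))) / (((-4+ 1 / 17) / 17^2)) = -10980555 / 67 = -163888.88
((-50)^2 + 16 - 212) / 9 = 256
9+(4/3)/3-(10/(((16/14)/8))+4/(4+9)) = -7121/117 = -60.86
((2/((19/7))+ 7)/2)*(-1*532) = -2058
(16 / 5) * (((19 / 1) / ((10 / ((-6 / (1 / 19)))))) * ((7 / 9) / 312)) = -5054 / 2925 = -1.73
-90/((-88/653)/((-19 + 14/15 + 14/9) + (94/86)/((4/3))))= -7209773/688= -10479.32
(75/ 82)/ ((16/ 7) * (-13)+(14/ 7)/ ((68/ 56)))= -1785/ 54776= -0.03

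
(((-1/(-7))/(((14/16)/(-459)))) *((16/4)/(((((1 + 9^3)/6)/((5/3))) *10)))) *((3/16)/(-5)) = 1377/89425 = 0.02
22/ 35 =0.63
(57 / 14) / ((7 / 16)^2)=7296 / 343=21.27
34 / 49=0.69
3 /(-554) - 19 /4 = -4.76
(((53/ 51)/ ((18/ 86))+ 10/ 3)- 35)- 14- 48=-40714/ 459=-88.70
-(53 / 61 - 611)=37218 / 61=610.13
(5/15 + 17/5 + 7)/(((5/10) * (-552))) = -7/180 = -0.04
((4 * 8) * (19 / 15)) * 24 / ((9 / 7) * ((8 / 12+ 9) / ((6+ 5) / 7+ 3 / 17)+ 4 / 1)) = 79.39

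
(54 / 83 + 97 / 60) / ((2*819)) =1613 / 1165320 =0.00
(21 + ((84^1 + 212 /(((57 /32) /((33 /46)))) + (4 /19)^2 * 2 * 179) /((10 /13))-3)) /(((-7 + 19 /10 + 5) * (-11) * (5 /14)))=300862128 /456665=658.82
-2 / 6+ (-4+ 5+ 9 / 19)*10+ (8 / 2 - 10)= 479 / 57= 8.40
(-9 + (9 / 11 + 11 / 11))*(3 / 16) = -1.35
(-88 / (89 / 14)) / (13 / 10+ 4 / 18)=-110880 / 12193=-9.09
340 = 340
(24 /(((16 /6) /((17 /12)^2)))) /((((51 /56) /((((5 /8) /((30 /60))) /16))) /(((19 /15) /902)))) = 2261 /1039104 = 0.00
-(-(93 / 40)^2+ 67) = -98551 / 1600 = -61.59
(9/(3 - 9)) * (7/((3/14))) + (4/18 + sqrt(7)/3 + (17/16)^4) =-28018615/589824 + sqrt(7)/3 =-46.62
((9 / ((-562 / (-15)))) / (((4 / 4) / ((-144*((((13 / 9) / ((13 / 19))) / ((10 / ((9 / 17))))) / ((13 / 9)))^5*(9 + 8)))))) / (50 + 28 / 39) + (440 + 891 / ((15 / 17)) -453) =3304073698800731314621 / 3314680783897145000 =996.80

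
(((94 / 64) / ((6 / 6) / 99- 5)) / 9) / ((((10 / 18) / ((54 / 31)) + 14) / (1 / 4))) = -125631 / 220015744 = -0.00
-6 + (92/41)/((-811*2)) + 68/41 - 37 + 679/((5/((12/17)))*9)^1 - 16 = -395900569/8479005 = -46.69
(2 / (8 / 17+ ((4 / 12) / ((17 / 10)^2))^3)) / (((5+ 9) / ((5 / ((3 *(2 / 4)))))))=1086190605 / 1076911892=1.01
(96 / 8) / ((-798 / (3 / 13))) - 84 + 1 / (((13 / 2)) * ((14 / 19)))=-83.79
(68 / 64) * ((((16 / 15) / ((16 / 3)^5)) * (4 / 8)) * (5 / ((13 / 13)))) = 1377 / 2097152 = 0.00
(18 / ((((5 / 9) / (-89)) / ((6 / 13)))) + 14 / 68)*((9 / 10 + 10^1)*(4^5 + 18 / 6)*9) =-227910376683 / 1700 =-134064927.46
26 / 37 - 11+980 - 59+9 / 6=67503 / 74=912.20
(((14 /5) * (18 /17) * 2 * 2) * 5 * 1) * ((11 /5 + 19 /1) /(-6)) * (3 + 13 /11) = -819168 /935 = -876.12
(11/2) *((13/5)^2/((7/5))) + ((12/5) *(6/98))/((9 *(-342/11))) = 2225179/83790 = 26.56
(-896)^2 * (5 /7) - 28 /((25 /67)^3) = 8951578636 /15625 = 572901.03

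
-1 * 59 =-59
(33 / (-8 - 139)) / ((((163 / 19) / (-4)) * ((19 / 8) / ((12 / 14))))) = 2112 / 55909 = 0.04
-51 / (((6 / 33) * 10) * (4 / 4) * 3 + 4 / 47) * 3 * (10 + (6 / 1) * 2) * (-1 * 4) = 870111 / 358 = 2430.48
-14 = -14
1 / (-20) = -1 / 20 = -0.05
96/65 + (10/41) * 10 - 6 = -5554/2665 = -2.08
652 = 652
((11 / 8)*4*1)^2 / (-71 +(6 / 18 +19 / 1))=-0.59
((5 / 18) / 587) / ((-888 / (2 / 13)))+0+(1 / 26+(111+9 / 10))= 34133927879 / 304934760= 111.94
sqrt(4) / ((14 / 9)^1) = 9 / 7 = 1.29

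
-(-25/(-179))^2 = -625/32041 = -0.02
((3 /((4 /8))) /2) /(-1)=-3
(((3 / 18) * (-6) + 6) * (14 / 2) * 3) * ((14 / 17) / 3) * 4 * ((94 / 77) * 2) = 52640 / 187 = 281.50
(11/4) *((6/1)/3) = 11/2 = 5.50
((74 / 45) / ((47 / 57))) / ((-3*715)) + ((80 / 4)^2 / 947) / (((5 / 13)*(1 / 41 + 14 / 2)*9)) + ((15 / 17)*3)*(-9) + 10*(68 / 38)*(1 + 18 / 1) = 138560661945383 / 438215584950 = 316.19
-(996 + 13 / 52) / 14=-3985 / 56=-71.16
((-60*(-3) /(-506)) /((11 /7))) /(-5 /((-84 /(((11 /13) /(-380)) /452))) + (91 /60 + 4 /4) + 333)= -118164009600 /175134607831271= -0.00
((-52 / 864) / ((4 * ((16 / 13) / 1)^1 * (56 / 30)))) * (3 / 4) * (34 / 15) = -2873 / 258048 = -0.01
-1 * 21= -21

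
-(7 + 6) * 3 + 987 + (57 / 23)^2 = 504741 / 529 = 954.14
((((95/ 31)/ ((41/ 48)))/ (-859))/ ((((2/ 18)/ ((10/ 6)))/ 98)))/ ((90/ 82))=-148960/ 26629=-5.59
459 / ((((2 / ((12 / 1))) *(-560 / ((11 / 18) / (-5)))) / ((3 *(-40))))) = -5049 / 70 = -72.13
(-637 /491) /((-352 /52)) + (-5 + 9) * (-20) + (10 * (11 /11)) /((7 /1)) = -23706433 /302456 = -78.38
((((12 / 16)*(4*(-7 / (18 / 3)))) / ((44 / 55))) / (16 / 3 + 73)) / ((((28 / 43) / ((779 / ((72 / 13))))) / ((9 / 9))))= -435461 / 36096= -12.06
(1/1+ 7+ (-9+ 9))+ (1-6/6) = 8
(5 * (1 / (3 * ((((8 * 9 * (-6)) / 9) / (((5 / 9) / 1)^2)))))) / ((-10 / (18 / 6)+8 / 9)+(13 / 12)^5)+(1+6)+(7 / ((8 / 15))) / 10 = 94676237 / 11374224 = 8.32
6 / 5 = 1.20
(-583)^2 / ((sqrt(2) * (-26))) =-339889 * sqrt(2) / 52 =-9243.76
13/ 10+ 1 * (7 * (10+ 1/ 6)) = 1087/ 15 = 72.47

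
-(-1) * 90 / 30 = 3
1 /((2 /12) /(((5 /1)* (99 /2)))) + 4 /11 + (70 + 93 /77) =10896 /7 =1556.57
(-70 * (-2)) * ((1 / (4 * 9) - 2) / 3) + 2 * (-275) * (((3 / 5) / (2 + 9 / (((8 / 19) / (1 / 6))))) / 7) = -1690715 / 16821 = -100.51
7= 7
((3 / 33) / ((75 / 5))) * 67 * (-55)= -67 / 3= -22.33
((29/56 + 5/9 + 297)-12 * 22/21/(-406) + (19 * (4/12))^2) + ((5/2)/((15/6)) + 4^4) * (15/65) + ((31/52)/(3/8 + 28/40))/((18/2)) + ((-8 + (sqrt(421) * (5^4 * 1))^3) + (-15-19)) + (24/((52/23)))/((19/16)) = 30470167447/83588904 + 102783203125 * sqrt(421) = 2108935006852.71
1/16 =0.06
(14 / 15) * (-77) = -1078 / 15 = -71.87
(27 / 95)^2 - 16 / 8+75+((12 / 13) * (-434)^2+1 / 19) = 173940.21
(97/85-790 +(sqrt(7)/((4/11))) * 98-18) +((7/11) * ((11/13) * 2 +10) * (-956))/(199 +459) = -467122103/571285 +539 * sqrt(7)/2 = -104.64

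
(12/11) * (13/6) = 26/11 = 2.36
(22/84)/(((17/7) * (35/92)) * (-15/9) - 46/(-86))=-0.26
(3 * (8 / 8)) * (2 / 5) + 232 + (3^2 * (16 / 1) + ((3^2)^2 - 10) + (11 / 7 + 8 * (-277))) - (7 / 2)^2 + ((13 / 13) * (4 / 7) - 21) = -251847 / 140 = -1798.91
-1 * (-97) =97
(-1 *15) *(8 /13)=-120 /13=-9.23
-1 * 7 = -7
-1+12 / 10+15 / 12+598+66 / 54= 108121 / 180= 600.67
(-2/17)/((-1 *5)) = 2/85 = 0.02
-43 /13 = -3.31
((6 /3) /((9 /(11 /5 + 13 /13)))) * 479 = 15328 /45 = 340.62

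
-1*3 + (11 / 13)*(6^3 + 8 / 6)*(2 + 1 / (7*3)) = 305939 / 819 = 373.55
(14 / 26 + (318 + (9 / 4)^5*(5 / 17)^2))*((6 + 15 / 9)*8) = 28627223723 / 1442688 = 19842.98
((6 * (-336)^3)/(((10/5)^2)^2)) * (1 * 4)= -56899584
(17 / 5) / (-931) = -17 / 4655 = -0.00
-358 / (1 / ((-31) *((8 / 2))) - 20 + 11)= 39.74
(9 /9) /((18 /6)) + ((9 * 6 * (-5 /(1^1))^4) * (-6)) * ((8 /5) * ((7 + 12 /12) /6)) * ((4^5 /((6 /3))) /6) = -110591999 /3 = -36863999.67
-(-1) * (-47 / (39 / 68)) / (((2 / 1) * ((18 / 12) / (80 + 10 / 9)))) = -2333080 / 1053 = -2215.65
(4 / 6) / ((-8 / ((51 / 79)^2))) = -867 / 24964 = -0.03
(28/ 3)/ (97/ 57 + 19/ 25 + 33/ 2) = 26600/ 54041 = 0.49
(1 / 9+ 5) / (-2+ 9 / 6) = -92 / 9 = -10.22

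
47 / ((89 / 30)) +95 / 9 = 21145 / 801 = 26.40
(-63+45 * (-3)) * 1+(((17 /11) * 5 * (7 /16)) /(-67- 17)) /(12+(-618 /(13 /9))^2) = -198.00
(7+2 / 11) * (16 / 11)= 1264 / 121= 10.45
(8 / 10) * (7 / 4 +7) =7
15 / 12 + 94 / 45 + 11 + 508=94021 / 180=522.34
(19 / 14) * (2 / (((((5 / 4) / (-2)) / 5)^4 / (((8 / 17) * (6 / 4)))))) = 933888 / 119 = 7847.80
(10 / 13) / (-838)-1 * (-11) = 59912 / 5447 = 11.00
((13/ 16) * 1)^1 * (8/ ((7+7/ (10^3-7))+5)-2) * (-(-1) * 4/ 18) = -103363/ 429228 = -0.24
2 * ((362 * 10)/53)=7240/53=136.60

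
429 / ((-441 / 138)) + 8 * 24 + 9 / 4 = 11761 / 196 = 60.01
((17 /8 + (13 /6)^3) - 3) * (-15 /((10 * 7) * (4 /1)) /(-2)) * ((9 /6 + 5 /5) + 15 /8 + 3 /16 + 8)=16817 /5376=3.13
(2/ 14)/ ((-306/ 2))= -1/ 1071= -0.00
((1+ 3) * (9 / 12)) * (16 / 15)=16 / 5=3.20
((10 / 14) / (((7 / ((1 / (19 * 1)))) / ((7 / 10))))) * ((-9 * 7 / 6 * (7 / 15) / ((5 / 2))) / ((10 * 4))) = -7 / 38000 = -0.00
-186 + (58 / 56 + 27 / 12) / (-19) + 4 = -182.17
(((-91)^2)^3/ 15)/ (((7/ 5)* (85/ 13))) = 1054614325219/ 255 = 4135742451.84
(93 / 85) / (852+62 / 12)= 558 / 437155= 0.00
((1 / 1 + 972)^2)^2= 896295799441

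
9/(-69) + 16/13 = 329/299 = 1.10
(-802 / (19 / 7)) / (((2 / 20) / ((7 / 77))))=-56140 / 209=-268.61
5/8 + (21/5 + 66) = 70.82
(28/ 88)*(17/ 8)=119/ 176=0.68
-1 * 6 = -6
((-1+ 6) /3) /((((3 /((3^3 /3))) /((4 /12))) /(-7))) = -35 /3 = -11.67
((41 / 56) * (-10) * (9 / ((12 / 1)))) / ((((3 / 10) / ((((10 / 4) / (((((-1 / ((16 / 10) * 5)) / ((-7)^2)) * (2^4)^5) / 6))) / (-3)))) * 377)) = -35875 / 395313152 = -0.00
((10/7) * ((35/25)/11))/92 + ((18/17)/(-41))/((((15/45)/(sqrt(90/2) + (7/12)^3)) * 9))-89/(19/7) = -31639549393/964937952-18 * sqrt(5)/697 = -32.85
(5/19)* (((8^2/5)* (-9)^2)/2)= 2592/19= 136.42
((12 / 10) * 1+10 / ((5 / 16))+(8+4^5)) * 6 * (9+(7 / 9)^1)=937376 / 15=62491.73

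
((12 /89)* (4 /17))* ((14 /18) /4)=28 /4539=0.01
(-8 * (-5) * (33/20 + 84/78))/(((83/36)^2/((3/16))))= 344574/89557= 3.85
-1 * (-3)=3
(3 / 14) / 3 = 1 / 14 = 0.07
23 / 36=0.64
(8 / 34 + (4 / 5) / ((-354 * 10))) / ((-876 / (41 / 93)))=-0.00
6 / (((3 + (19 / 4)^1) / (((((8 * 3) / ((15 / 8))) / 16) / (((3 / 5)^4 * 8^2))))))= 125 / 1674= 0.07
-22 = -22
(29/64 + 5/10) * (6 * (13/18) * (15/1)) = 3965/64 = 61.95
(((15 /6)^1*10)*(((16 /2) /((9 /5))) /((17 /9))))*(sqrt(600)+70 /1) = 10000*sqrt(6) /17+70000 /17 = 5558.52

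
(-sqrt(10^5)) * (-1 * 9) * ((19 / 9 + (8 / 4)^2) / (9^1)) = 5500 * sqrt(10) / 9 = 1932.50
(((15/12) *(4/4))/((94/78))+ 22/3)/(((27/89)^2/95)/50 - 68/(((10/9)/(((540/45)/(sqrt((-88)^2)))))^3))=-472841595924500/7099471048077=-66.60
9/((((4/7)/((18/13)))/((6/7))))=243/13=18.69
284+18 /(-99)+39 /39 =3133 /11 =284.82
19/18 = 1.06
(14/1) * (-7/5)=-19.60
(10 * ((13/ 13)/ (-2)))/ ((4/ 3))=-15/ 4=-3.75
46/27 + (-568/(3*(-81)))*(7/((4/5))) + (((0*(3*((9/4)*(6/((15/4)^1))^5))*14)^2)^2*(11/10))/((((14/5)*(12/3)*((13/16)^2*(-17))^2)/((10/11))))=5384/243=22.16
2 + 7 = 9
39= 39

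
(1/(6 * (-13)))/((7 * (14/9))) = -3/2548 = -0.00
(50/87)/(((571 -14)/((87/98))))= 25/27293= 0.00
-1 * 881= -881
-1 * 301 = -301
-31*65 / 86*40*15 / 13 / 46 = -23250 / 989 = -23.51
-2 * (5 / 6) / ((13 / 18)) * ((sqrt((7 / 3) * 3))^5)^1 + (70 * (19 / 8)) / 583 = -298.89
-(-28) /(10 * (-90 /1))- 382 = -85957 /225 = -382.03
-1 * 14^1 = -14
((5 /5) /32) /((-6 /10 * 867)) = -5 /83232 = -0.00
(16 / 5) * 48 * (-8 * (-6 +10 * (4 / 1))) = -208896 / 5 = -41779.20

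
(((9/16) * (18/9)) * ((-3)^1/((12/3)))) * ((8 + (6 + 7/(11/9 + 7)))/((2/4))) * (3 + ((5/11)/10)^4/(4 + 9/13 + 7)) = -3169692085077/42158583808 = -75.18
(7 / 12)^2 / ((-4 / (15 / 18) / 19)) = -1.35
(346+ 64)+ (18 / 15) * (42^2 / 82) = 89342 / 205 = 435.81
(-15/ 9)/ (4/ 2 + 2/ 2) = -5/ 9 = -0.56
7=7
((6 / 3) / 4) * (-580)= -290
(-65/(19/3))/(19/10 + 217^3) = -1950/1941479831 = -0.00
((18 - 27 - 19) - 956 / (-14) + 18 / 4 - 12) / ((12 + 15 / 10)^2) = 34 / 189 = 0.18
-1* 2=-2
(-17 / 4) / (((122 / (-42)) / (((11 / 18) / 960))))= 1309 / 1405440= 0.00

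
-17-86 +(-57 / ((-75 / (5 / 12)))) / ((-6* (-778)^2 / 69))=-7481310677 / 72634080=-103.00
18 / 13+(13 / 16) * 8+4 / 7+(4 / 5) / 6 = 23449 / 2730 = 8.59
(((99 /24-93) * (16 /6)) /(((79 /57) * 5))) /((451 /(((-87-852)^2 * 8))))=-1206194328 /2255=-534897.71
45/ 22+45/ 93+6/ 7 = 16167/ 4774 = 3.39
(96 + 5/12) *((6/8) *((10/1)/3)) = 5785/24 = 241.04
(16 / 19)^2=256 / 361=0.71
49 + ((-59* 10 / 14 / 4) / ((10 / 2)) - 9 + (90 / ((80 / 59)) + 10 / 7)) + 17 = 122.70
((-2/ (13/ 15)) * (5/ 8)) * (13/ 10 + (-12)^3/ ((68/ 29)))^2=-46919260443/ 60112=-780530.68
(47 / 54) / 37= 47 / 1998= 0.02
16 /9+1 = 25 /9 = 2.78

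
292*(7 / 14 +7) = 2190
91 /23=3.96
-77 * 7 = -539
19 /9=2.11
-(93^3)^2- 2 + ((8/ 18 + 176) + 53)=-5822911648994/ 9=-646990183221.56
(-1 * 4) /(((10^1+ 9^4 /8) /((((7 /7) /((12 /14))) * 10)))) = -1120 /19923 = -0.06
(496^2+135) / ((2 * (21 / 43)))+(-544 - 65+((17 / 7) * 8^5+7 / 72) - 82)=23824819 / 72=330900.26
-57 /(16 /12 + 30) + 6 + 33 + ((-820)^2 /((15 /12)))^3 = 14631233082294275495 /94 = 155651415769088037.18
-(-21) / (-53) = -21 / 53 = -0.40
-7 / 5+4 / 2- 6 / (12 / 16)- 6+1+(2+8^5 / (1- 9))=-20532 / 5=-4106.40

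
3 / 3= 1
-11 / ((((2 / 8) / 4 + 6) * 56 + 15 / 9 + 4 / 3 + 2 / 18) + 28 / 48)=-396 / 12355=-0.03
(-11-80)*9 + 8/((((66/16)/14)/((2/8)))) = -26803/33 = -812.21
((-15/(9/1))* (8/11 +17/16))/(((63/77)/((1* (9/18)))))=-175/96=-1.82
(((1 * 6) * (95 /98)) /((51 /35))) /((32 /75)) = 35625 /3808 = 9.36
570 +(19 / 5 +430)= 5019 / 5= 1003.80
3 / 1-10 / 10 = 2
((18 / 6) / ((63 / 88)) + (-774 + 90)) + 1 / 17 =-679.75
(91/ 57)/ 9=91/ 513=0.18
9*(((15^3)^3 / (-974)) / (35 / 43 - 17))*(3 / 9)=1653064453125 / 225968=7315480.30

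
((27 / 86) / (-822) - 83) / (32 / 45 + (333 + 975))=-88011945 / 1387731088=-0.06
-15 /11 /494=-15 /5434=-0.00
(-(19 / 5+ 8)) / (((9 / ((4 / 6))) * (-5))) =118 / 675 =0.17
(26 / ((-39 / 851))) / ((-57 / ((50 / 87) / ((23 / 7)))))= 25900 / 14877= 1.74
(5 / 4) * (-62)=-155 / 2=-77.50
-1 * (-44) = 44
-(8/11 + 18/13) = -302/143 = -2.11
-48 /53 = -0.91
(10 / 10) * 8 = 8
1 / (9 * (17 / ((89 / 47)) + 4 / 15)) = 445 / 37023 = 0.01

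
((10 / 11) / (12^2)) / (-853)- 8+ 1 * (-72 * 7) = -345894917 / 675576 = -512.00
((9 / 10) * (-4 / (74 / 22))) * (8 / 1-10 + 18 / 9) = 0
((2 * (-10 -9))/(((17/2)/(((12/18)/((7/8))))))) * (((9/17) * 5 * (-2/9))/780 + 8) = -6449056/236691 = -27.25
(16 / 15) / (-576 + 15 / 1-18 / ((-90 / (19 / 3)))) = -0.00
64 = 64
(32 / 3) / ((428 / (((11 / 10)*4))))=176 / 1605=0.11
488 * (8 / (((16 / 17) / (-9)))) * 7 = -261324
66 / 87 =22 / 29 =0.76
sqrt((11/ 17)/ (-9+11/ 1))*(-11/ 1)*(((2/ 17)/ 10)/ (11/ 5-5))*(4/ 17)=0.01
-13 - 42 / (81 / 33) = -271 / 9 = -30.11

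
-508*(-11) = 5588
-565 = -565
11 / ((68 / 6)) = 33 / 34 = 0.97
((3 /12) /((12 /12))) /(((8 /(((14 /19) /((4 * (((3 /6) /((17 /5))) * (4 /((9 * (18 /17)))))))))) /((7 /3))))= 1323 /6080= 0.22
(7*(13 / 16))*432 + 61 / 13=32002 / 13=2461.69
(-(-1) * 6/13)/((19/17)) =102/247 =0.41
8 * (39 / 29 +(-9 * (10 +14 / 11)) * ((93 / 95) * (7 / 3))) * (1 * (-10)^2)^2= -111715728000 / 6061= -18431897.05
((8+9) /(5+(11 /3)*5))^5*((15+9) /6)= 345025251 /420175000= 0.82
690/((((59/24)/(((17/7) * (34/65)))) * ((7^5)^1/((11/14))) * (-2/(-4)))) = 21057696/631657481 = 0.03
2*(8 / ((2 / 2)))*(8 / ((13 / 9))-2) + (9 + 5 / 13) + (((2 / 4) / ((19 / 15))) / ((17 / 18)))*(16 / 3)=22038 / 323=68.23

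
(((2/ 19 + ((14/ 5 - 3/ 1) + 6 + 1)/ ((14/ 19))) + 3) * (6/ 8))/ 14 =12303/ 18620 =0.66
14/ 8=7/ 4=1.75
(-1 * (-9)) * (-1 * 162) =-1458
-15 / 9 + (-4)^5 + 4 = -3065 / 3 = -1021.67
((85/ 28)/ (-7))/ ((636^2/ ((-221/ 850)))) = 221/ 792812160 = 0.00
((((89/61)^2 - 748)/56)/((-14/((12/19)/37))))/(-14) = -438219/377785688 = -0.00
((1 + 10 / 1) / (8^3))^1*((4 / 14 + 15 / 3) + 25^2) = 12133 / 896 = 13.54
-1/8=-0.12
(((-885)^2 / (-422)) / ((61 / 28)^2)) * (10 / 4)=-767560500 / 785131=-977.62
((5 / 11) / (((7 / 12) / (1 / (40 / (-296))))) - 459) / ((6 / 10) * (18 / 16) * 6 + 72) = -6.11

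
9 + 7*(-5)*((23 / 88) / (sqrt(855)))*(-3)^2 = 9 - 483*sqrt(95) / 1672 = 6.18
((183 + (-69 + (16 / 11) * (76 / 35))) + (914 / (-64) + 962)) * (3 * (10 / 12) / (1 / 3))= 39357861 / 4928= 7986.58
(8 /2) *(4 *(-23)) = -368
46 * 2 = 92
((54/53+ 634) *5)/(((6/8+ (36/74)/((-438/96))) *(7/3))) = 259728160/122801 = 2115.03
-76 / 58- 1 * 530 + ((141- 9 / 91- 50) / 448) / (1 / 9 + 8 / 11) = -3257061165 / 6133036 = -531.07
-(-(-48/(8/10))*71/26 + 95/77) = -165245/1001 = -165.08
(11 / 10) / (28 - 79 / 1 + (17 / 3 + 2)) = -33 / 1300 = -0.03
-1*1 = -1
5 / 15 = 1 / 3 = 0.33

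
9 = 9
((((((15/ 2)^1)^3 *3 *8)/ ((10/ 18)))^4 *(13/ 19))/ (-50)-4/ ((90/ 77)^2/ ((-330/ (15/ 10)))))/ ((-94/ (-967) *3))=-22467512339936877209879/ 4339980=-5176870017819639.08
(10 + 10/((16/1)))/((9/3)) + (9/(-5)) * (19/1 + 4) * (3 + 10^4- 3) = -9935915/24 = -413996.46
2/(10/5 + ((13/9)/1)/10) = 180/193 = 0.93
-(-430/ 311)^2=-184900/ 96721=-1.91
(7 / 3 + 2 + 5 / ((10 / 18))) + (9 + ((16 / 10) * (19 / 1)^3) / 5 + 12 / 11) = 1830101 / 825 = 2218.30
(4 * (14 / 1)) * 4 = 224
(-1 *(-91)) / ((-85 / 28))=-2548 / 85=-29.98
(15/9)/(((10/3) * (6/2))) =1/6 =0.17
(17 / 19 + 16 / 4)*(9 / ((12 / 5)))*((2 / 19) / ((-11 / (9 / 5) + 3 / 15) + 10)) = 62775 / 132848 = 0.47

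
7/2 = 3.50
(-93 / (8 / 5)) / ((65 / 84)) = -1953 / 26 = -75.12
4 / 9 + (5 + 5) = 94 / 9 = 10.44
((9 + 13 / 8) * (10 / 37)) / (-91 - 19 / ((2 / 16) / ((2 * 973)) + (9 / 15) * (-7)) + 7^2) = -138942275 / 1813267288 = -0.08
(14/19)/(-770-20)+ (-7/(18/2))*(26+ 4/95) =-273637/13509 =-20.26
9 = 9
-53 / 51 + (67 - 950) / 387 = -21848 / 6579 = -3.32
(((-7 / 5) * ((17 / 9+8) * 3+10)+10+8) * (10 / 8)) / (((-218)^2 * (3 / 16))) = -563 / 106929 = -0.01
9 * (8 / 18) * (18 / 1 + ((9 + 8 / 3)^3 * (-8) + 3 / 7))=-9590068 / 189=-50741.10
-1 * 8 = -8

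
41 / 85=0.48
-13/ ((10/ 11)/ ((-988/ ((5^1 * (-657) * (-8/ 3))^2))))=35321/ 191844000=0.00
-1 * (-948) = 948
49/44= 1.11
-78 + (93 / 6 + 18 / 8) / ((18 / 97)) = 1271 / 72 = 17.65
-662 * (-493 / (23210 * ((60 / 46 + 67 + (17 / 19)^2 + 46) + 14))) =1354908449 / 12440072590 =0.11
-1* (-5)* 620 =3100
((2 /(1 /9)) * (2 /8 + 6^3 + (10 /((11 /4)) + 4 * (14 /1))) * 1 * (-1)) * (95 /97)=-10378845 /2134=-4863.56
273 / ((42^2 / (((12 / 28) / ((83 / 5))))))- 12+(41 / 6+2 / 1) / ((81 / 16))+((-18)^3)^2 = 134454498463715 / 3953124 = 34012213.75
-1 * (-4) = 4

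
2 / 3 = 0.67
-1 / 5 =-0.20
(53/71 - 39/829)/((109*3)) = 0.00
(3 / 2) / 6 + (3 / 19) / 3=23 / 76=0.30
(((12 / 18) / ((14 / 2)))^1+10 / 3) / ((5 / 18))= 432 / 35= 12.34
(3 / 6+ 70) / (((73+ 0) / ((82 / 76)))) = 1.04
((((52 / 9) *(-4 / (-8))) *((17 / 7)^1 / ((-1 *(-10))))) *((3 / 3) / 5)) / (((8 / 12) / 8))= 884 / 525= 1.68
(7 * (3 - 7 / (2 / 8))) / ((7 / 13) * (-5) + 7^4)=-325 / 4454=-0.07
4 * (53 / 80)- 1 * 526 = -10467 / 20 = -523.35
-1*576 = -576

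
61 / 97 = 0.63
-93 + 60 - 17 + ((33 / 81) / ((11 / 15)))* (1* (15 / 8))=-1175 / 24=-48.96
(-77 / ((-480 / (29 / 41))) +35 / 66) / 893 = 0.00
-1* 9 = -9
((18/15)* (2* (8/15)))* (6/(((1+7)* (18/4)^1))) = 16/75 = 0.21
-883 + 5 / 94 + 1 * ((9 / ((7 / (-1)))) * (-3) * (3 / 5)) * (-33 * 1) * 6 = -4412467 / 3290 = -1341.18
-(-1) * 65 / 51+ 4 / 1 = 269 / 51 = 5.27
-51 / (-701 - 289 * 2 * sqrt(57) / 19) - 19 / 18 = -146126131 / 150018606 - 29478 * sqrt(57) / 8334367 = -1.00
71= 71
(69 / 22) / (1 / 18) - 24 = 357 / 11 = 32.45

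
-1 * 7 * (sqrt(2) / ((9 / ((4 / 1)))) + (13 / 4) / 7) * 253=-7084 * sqrt(2) / 9- 3289 / 4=-1935.39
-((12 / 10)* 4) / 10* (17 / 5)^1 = -204 / 125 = -1.63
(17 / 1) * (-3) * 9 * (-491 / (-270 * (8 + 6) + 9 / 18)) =-450738 / 7559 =-59.63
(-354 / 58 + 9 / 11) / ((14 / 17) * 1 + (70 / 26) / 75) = -6.15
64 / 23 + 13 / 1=363 / 23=15.78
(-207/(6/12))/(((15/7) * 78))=-161/65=-2.48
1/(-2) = -1/2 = -0.50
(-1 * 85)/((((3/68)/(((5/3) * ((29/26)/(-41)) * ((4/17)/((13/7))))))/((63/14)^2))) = 1552950/6929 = 224.12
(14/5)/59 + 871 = 256959/295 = 871.05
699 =699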